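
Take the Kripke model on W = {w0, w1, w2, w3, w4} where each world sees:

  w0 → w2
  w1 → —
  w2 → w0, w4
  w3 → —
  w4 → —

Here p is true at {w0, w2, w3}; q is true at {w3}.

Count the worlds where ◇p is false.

3

w0: successors {w2}; p there: w2:T. ✓
w1: no successors, so ◇p fails. ✗
w2: successors {w0, w4}; p there: w0:T, w4:F. ✓
w3: no successors, so ◇p fails. ✗
w4: no successors, so ◇p fails. ✗
Satisfying worlds: {w0, w2}.
So ◇p fails at the other 3 worlds.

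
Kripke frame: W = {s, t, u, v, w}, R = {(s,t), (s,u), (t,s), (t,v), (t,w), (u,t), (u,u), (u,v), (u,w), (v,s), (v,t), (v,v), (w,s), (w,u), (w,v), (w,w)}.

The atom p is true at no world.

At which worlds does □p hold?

s: successors {t, u}; p there: t:F, u:F. ✗
t: successors {s, v, w}; p there: s:F, v:F, w:F. ✗
u: successors {t, u, v, w}; p there: t:F, u:F, v:F, w:F. ✗
v: successors {s, t, v}; p there: s:F, t:F, v:F. ✗
w: successors {s, u, v, w}; p there: s:F, u:F, v:F, w:F. ✗

∅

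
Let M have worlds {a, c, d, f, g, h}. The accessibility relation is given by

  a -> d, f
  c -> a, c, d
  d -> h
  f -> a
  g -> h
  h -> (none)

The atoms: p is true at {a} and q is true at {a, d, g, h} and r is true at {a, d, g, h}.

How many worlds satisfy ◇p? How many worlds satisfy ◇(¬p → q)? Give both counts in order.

2 and 5

For ◇p:
a: successors {d, f}; p there: d:F, f:F. ✗
c: successors {a, c, d}; p there: a:T, c:F, d:F. ✓
d: successors {h}; p there: h:F. ✗
f: successors {a}; p there: a:T. ✓
g: successors {h}; p there: h:F. ✗
h: no successors, so ◇p fails. ✗
— 2 worlds.
For ◇(¬p → q):
a: successors {d, f}; ¬p → q there: d:T, f:F. ✓
c: successors {a, c, d}; ¬p → q there: a:T, c:F, d:T. ✓
d: successors {h}; ¬p → q there: h:T. ✓
f: successors {a}; ¬p → q there: a:T. ✓
g: successors {h}; ¬p → q there: h:T. ✓
h: no successors, so ◇(¬p → q) fails. ✗
— 5 worlds.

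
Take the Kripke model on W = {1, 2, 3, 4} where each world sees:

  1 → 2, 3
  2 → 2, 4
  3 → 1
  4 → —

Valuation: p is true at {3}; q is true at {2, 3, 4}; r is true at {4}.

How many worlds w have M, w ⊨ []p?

1

1: successors {2, 3}; p there: 2:F, 3:T. ✗
2: successors {2, 4}; p there: 2:F, 4:F. ✗
3: successors {1}; p there: 1:F. ✗
4: no successors, so []p holds vacuously. ✓
Satisfying worlds: {4}.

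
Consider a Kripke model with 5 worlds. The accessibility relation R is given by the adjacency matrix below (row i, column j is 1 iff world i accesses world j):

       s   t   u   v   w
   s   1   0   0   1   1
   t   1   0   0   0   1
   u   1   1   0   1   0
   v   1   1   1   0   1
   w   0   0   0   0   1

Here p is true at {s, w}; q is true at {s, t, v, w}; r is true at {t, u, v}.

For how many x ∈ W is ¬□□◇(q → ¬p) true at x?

5

s: □□◇(q → ¬p) is F. ✓
t: □□◇(q → ¬p) is F. ✓
u: □□◇(q → ¬p) is F. ✓
v: □□◇(q → ¬p) is F. ✓
w: □□◇(q → ¬p) is F. ✓
Satisfying worlds: {s, t, u, v, w}.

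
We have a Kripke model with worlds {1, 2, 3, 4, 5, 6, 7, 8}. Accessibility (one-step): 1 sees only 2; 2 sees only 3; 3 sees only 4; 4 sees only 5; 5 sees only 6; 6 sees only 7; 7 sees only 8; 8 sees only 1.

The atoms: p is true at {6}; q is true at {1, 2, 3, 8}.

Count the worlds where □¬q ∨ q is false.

1

1: □¬q is F, q is T. ✓
2: □¬q is F, q is T. ✓
3: □¬q is T, q is T. ✓
4: □¬q is T, q is F. ✓
5: □¬q is T, q is F. ✓
6: □¬q is T, q is F. ✓
7: □¬q is F, q is F. ✗
8: □¬q is F, q is T. ✓
Satisfying worlds: {1, 2, 3, 4, 5, 6, 8}.
So □¬q ∨ q fails at the other 1 world.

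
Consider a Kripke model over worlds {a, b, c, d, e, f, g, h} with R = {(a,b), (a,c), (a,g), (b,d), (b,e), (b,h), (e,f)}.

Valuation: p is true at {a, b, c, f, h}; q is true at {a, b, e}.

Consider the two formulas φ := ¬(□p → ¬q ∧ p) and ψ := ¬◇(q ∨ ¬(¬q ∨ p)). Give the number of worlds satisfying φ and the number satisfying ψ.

3 and 6

For ¬(□p → ¬q ∧ p):
a: □p → ¬q ∧ p is T. ✗
b: □p → ¬q ∧ p is T. ✗
c: □p → ¬q ∧ p is T. ✗
d: □p → ¬q ∧ p is F. ✓
e: □p → ¬q ∧ p is F. ✓
f: □p → ¬q ∧ p is T. ✗
g: □p → ¬q ∧ p is F. ✓
h: □p → ¬q ∧ p is T. ✗
— 3 worlds.
For ¬◇(q ∨ ¬(¬q ∨ p)):
a: ◇(q ∨ ¬(¬q ∨ p)) is T. ✗
b: ◇(q ∨ ¬(¬q ∨ p)) is T. ✗
c: ◇(q ∨ ¬(¬q ∨ p)) is F. ✓
d: ◇(q ∨ ¬(¬q ∨ p)) is F. ✓
e: ◇(q ∨ ¬(¬q ∨ p)) is F. ✓
f: ◇(q ∨ ¬(¬q ∨ p)) is F. ✓
g: ◇(q ∨ ¬(¬q ∨ p)) is F. ✓
h: ◇(q ∨ ¬(¬q ∨ p)) is F. ✓
— 6 worlds.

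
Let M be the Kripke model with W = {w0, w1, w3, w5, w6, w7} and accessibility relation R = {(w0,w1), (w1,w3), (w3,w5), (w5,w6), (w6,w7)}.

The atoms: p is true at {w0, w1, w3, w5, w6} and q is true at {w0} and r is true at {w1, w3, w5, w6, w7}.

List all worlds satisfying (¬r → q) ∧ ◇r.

{w0, w1, w3, w5, w6}

w0: ¬r → q is T, ◇r is T. ✓
w1: ¬r → q is T, ◇r is T. ✓
w3: ¬r → q is T, ◇r is T. ✓
w5: ¬r → q is T, ◇r is T. ✓
w6: ¬r → q is T, ◇r is T. ✓
w7: ¬r → q is T, ◇r is F. ✗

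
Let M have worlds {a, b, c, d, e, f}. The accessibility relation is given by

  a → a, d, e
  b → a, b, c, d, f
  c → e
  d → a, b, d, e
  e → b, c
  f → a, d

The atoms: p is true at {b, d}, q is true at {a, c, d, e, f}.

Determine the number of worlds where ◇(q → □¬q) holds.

a: successors {a, d, e}; q → □¬q there: a:F, d:F, e:F. ✗
b: successors {a, b, c, d, f}; q → □¬q there: a:F, b:T, c:F, d:F, f:F. ✓
c: successors {e}; q → □¬q there: e:F. ✗
d: successors {a, b, d, e}; q → □¬q there: a:F, b:T, d:F, e:F. ✓
e: successors {b, c}; q → □¬q there: b:T, c:F. ✓
f: successors {a, d}; q → □¬q there: a:F, d:F. ✗
Satisfying worlds: {b, d, e}.

3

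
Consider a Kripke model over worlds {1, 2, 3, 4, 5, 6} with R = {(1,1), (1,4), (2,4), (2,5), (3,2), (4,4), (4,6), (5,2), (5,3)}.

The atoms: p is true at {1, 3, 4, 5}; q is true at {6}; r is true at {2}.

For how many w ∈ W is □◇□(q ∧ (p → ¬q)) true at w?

1

1: successors {1, 4}; ◇□(q ∧ (p → ¬q)) there: 1:F, 4:T. ✗
2: successors {4, 5}; ◇□(q ∧ (p → ¬q)) there: 4:T, 5:F. ✗
3: successors {2}; ◇□(q ∧ (p → ¬q)) there: 2:F. ✗
4: successors {4, 6}; ◇□(q ∧ (p → ¬q)) there: 4:T, 6:F. ✗
5: successors {2, 3}; ◇□(q ∧ (p → ¬q)) there: 2:F, 3:F. ✗
6: no successors, so □◇□(q ∧ (p → ¬q)) holds vacuously. ✓
Satisfying worlds: {6}.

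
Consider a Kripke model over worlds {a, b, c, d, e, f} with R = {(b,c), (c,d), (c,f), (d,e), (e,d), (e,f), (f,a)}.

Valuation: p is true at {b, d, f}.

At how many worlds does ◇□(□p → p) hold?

a: no successors, so ◇□(□p → p) fails. ✗
b: successors {c}; □(□p → p) there: c:T. ✓
c: successors {d, f}; □(□p → p) there: d:F, f:F. ✗
d: successors {e}; □(□p → p) there: e:T. ✓
e: successors {d, f}; □(□p → p) there: d:F, f:F. ✗
f: successors {a}; □(□p → p) there: a:T. ✓
Satisfying worlds: {b, d, f}.

3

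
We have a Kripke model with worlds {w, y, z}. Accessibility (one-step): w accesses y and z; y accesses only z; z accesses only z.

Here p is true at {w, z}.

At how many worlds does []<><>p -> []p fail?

w: []<><>p is T, []p is F. ✗
y: []<><>p is T, []p is T. ✓
z: []<><>p is T, []p is T. ✓
Satisfying worlds: {y, z}.
So []<><>p -> []p fails at the other 1 world.

1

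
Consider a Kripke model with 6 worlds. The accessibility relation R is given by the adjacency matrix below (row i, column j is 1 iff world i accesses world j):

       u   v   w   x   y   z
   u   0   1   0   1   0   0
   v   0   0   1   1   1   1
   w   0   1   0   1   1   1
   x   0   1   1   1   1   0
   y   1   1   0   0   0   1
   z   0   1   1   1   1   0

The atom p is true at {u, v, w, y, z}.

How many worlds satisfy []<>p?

6

u: successors {v, x}; <>p there: v:T, x:T. ✓
v: successors {w, x, y, z}; <>p there: w:T, x:T, y:T, z:T. ✓
w: successors {v, x, y, z}; <>p there: v:T, x:T, y:T, z:T. ✓
x: successors {v, w, x, y}; <>p there: v:T, w:T, x:T, y:T. ✓
y: successors {u, v, z}; <>p there: u:T, v:T, z:T. ✓
z: successors {v, w, x, y}; <>p there: v:T, w:T, x:T, y:T. ✓
Satisfying worlds: {u, v, w, x, y, z}.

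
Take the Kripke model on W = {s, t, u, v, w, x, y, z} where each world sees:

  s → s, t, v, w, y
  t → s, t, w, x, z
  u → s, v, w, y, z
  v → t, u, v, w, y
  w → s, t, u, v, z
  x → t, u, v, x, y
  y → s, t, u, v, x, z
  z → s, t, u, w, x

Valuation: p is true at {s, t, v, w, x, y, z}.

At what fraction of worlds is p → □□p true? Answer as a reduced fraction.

s: p is T, □□p is F. ✗
t: p is T, □□p is F. ✗
u: p is F, □□p is F. ✓
v: p is T, □□p is F. ✗
w: p is T, □□p is F. ✗
x: p is T, □□p is F. ✗
y: p is T, □□p is F. ✗
z: p is T, □□p is F. ✗
That's 1 of 8 worlds, so 1/8.

1/8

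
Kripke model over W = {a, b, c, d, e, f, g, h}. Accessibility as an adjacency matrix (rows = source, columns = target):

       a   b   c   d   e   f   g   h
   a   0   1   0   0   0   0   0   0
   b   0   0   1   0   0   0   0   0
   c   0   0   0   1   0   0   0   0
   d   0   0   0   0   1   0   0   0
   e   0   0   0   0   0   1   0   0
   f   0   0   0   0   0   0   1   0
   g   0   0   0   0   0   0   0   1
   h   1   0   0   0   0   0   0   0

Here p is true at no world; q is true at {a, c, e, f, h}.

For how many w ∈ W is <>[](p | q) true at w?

5

a: successors {b}; [](p | q) there: b:T. ✓
b: successors {c}; [](p | q) there: c:F. ✗
c: successors {d}; [](p | q) there: d:T. ✓
d: successors {e}; [](p | q) there: e:T. ✓
e: successors {f}; [](p | q) there: f:F. ✗
f: successors {g}; [](p | q) there: g:T. ✓
g: successors {h}; [](p | q) there: h:T. ✓
h: successors {a}; [](p | q) there: a:F. ✗
Satisfying worlds: {a, c, d, f, g}.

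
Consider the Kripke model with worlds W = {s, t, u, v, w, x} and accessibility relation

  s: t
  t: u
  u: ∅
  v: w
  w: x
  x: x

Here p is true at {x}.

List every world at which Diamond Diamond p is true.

s: successors {t}; Diamond p there: t:F. ✗
t: successors {u}; Diamond p there: u:F. ✗
u: no successors, so Diamond Diamond p fails. ✗
v: successors {w}; Diamond p there: w:T. ✓
w: successors {x}; Diamond p there: x:T. ✓
x: successors {x}; Diamond p there: x:T. ✓

{v, w, x}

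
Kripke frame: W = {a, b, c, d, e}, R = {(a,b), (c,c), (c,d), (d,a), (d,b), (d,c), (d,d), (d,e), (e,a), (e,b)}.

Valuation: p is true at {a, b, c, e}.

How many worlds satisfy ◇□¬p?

3

a: successors {b}; □¬p there: b:T. ✓
b: no successors, so ◇□¬p fails. ✗
c: successors {c, d}; □¬p there: c:F, d:F. ✗
d: successors {a, b, c, d, e}; □¬p there: a:F, b:T, c:F, d:F, e:F. ✓
e: successors {a, b}; □¬p there: a:F, b:T. ✓
Satisfying worlds: {a, d, e}.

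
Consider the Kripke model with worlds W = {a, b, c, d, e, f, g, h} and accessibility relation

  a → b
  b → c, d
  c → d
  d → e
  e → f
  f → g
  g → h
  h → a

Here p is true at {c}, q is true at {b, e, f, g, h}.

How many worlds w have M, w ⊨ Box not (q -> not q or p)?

5

a: successors {b}; not (q -> not q or p) there: b:T. ✓
b: successors {c, d}; not (q -> not q or p) there: c:F, d:F. ✗
c: successors {d}; not (q -> not q or p) there: d:F. ✗
d: successors {e}; not (q -> not q or p) there: e:T. ✓
e: successors {f}; not (q -> not q or p) there: f:T. ✓
f: successors {g}; not (q -> not q or p) there: g:T. ✓
g: successors {h}; not (q -> not q or p) there: h:T. ✓
h: successors {a}; not (q -> not q or p) there: a:F. ✗
Satisfying worlds: {a, d, e, f, g}.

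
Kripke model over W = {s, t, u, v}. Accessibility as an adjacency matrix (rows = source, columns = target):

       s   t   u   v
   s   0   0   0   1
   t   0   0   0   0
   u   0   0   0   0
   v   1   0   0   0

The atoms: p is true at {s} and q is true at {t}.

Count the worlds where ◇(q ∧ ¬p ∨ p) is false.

3

s: successors {v}; q ∧ ¬p ∨ p there: v:F. ✗
t: no successors, so ◇(q ∧ ¬p ∨ p) fails. ✗
u: no successors, so ◇(q ∧ ¬p ∨ p) fails. ✗
v: successors {s}; q ∧ ¬p ∨ p there: s:T. ✓
Satisfying worlds: {v}.
So ◇(q ∧ ¬p ∨ p) fails at the other 3 worlds.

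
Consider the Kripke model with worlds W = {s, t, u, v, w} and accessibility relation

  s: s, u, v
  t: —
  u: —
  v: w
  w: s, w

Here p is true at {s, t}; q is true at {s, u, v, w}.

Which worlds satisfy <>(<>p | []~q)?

{s, v, w}

s: successors {s, u, v}; <>p | []~q there: s:T, u:T, v:F. ✓
t: no successors, so <>(<>p | []~q) fails. ✗
u: no successors, so <>(<>p | []~q) fails. ✗
v: successors {w}; <>p | []~q there: w:T. ✓
w: successors {s, w}; <>p | []~q there: s:T, w:T. ✓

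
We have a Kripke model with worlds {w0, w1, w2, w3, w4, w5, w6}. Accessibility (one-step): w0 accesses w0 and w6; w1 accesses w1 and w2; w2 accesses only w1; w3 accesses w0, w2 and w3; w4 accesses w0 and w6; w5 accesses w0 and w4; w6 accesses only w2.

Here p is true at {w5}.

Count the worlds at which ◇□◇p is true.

0

w0: successors {w0, w6}; □◇p there: w0:F, w6:F. ✗
w1: successors {w1, w2}; □◇p there: w1:F, w2:F. ✗
w2: successors {w1}; □◇p there: w1:F. ✗
w3: successors {w0, w2, w3}; □◇p there: w0:F, w2:F, w3:F. ✗
w4: successors {w0, w6}; □◇p there: w0:F, w6:F. ✗
w5: successors {w0, w4}; □◇p there: w0:F, w4:F. ✗
w6: successors {w2}; □◇p there: w2:F. ✗
Satisfying worlds: ∅.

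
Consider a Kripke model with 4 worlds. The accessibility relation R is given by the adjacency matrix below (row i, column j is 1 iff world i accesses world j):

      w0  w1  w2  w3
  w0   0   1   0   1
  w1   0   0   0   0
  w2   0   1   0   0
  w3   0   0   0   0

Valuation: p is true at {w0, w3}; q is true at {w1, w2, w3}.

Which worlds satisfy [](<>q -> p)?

{w0, w1, w2, w3}

w0: successors {w1, w3}; <>q -> p there: w1:T, w3:T. ✓
w1: no successors, so [](<>q -> p) holds vacuously. ✓
w2: successors {w1}; <>q -> p there: w1:T. ✓
w3: no successors, so [](<>q -> p) holds vacuously. ✓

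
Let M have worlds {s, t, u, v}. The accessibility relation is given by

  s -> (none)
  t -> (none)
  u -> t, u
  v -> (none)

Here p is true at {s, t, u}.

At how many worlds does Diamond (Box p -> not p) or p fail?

s: Diamond (Box p -> not p) is F, p is T. ✓
t: Diamond (Box p -> not p) is F, p is T. ✓
u: Diamond (Box p -> not p) is F, p is T. ✓
v: Diamond (Box p -> not p) is F, p is F. ✗
Satisfying worlds: {s, t, u}.
So Diamond (Box p -> not p) or p fails at the other 1 world.

1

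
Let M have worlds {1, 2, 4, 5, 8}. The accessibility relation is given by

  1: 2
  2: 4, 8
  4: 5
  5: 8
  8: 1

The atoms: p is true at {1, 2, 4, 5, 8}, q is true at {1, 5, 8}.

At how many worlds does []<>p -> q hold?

3

1: []<>p is T, q is T. ✓
2: []<>p is T, q is F. ✗
4: []<>p is T, q is F. ✗
5: []<>p is T, q is T. ✓
8: []<>p is T, q is T. ✓
Satisfying worlds: {1, 5, 8}.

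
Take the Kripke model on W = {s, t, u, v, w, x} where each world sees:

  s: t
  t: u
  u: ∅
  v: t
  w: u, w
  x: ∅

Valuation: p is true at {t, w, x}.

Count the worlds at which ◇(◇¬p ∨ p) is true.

3

s: successors {t}; ◇¬p ∨ p there: t:T. ✓
t: successors {u}; ◇¬p ∨ p there: u:F. ✗
u: no successors, so ◇(◇¬p ∨ p) fails. ✗
v: successors {t}; ◇¬p ∨ p there: t:T. ✓
w: successors {u, w}; ◇¬p ∨ p there: u:F, w:T. ✓
x: no successors, so ◇(◇¬p ∨ p) fails. ✗
Satisfying worlds: {s, v, w}.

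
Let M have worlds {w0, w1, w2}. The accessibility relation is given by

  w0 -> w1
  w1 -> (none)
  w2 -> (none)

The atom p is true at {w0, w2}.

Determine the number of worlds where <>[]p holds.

w0: successors {w1}; []p there: w1:T. ✓
w1: no successors, so <>[]p fails. ✗
w2: no successors, so <>[]p fails. ✗
Satisfying worlds: {w0}.

1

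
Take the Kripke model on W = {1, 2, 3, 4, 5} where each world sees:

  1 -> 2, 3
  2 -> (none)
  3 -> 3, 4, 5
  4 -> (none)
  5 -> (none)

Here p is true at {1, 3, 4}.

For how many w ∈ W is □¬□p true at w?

1: successors {2, 3}; ¬□p there: 2:F, 3:T. ✗
2: no successors, so □¬□p holds vacuously. ✓
3: successors {3, 4, 5}; ¬□p there: 3:T, 4:F, 5:F. ✗
4: no successors, so □¬□p holds vacuously. ✓
5: no successors, so □¬□p holds vacuously. ✓
Satisfying worlds: {2, 4, 5}.

3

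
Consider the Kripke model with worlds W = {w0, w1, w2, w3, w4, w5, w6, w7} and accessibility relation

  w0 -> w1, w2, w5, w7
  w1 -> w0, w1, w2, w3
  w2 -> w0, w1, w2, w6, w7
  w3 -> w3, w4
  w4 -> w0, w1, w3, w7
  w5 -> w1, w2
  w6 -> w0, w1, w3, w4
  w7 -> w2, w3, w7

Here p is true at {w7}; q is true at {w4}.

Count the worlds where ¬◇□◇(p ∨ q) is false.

w0: ◇□◇(p ∨ q) is T. ✗
w1: ◇□◇(p ∨ q) is T. ✗
w2: ◇□◇(p ∨ q) is T. ✗
w3: ◇□◇(p ∨ q) is T. ✗
w4: ◇□◇(p ∨ q) is T. ✗
w5: ◇□◇(p ∨ q) is F. ✓
w6: ◇□◇(p ∨ q) is T. ✗
w7: ◇□◇(p ∨ q) is T. ✗
Satisfying worlds: {w5}.
So ¬◇□◇(p ∨ q) fails at the other 7 worlds.

7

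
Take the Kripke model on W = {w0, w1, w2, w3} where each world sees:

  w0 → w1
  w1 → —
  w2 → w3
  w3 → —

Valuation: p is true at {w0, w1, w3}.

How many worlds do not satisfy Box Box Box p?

w0: successors {w1}; Box Box p there: w1:T. ✓
w1: no successors, so Box Box Box p holds vacuously. ✓
w2: successors {w3}; Box Box p there: w3:T. ✓
w3: no successors, so Box Box Box p holds vacuously. ✓
Satisfying worlds: {w0, w1, w2, w3}.
So Box Box Box p fails at the other 0 worlds.

0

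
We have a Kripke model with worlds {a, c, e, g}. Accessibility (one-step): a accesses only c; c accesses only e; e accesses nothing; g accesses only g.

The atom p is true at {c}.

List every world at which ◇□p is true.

a: successors {c}; □p there: c:F. ✗
c: successors {e}; □p there: e:T. ✓
e: no successors, so ◇□p fails. ✗
g: successors {g}; □p there: g:F. ✗

{c}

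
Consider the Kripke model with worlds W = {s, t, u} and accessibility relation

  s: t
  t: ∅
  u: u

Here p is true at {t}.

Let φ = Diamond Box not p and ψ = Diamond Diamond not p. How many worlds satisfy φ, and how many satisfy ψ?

2 and 1

For Diamond Box not p:
s: successors {t}; Box not p there: t:T. ✓
t: no successors, so Diamond Box not p fails. ✗
u: successors {u}; Box not p there: u:T. ✓
— 2 worlds.
For Diamond Diamond not p:
s: successors {t}; Diamond not p there: t:F. ✗
t: no successors, so Diamond Diamond not p fails. ✗
u: successors {u}; Diamond not p there: u:T. ✓
— 1 world.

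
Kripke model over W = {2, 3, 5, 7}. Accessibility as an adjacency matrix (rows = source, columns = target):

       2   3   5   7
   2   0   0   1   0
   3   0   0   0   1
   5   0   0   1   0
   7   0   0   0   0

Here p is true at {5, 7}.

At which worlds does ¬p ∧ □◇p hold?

2: ¬p is T, □◇p is T. ✓
3: ¬p is T, □◇p is F. ✗
5: ¬p is F, □◇p is T. ✗
7: ¬p is F, □◇p is T. ✗

{2}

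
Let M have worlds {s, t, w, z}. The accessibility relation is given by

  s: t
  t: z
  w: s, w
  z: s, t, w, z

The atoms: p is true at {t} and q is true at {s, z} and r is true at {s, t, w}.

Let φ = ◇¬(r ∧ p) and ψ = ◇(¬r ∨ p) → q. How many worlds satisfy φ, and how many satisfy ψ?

3 and 3

For ◇¬(r ∧ p):
s: successors {t}; ¬(r ∧ p) there: t:F. ✗
t: successors {z}; ¬(r ∧ p) there: z:T. ✓
w: successors {s, w}; ¬(r ∧ p) there: s:T, w:T. ✓
z: successors {s, t, w, z}; ¬(r ∧ p) there: s:T, t:F, w:T, z:T. ✓
— 3 worlds.
For ◇(¬r ∨ p) → q:
s: ◇(¬r ∨ p) is T, q is T. ✓
t: ◇(¬r ∨ p) is T, q is F. ✗
w: ◇(¬r ∨ p) is F, q is F. ✓
z: ◇(¬r ∨ p) is T, q is T. ✓
— 3 worlds.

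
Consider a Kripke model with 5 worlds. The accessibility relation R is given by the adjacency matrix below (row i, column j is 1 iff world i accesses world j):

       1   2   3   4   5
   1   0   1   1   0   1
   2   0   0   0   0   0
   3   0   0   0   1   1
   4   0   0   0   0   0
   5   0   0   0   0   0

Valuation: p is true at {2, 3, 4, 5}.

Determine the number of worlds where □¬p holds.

3

1: successors {2, 3, 5}; ¬p there: 2:F, 3:F, 5:F. ✗
2: no successors, so □¬p holds vacuously. ✓
3: successors {4, 5}; ¬p there: 4:F, 5:F. ✗
4: no successors, so □¬p holds vacuously. ✓
5: no successors, so □¬p holds vacuously. ✓
Satisfying worlds: {2, 4, 5}.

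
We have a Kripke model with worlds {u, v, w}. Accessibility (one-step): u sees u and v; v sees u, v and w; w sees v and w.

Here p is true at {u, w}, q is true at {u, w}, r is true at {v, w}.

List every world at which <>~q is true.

u: successors {u, v}; ~q there: u:F, v:T. ✓
v: successors {u, v, w}; ~q there: u:F, v:T, w:F. ✓
w: successors {v, w}; ~q there: v:T, w:F. ✓

{u, v, w}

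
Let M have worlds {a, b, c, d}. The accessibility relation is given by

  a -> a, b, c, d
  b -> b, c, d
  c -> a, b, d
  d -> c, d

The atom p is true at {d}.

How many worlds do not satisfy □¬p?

a: successors {a, b, c, d}; ¬p there: a:T, b:T, c:T, d:F. ✗
b: successors {b, c, d}; ¬p there: b:T, c:T, d:F. ✗
c: successors {a, b, d}; ¬p there: a:T, b:T, d:F. ✗
d: successors {c, d}; ¬p there: c:T, d:F. ✗
Satisfying worlds: ∅.
So □¬p fails at the other 4 worlds.

4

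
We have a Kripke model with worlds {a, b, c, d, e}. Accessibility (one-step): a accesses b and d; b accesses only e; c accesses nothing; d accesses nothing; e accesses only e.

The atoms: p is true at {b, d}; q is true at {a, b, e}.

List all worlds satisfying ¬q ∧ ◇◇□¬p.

a: ¬q is F, ◇◇□¬p is T. ✗
b: ¬q is F, ◇◇□¬p is T. ✗
c: ¬q is T, ◇◇□¬p is F. ✗
d: ¬q is T, ◇◇□¬p is F. ✗
e: ¬q is F, ◇◇□¬p is T. ✗

∅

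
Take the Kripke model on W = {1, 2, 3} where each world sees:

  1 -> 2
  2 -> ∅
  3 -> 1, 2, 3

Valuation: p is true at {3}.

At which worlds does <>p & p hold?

{3}

1: <>p is F, p is F. ✗
2: <>p is F, p is F. ✗
3: <>p is T, p is T. ✓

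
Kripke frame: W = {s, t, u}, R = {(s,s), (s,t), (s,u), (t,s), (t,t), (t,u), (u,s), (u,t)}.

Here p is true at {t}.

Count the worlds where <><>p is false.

s: successors {s, t, u}; <>p there: s:T, t:T, u:T. ✓
t: successors {s, t, u}; <>p there: s:T, t:T, u:T. ✓
u: successors {s, t}; <>p there: s:T, t:T. ✓
Satisfying worlds: {s, t, u}.
So <><>p fails at the other 0 worlds.

0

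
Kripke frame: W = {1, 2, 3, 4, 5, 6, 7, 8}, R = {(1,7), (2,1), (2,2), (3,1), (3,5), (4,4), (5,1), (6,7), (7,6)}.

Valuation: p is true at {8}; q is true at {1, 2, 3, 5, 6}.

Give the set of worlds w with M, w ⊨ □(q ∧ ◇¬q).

{5, 7, 8}

1: successors {7}; q ∧ ◇¬q there: 7:F. ✗
2: successors {1, 2}; q ∧ ◇¬q there: 1:T, 2:F. ✗
3: successors {1, 5}; q ∧ ◇¬q there: 1:T, 5:F. ✗
4: successors {4}; q ∧ ◇¬q there: 4:F. ✗
5: successors {1}; q ∧ ◇¬q there: 1:T. ✓
6: successors {7}; q ∧ ◇¬q there: 7:F. ✗
7: successors {6}; q ∧ ◇¬q there: 6:T. ✓
8: no successors, so □(q ∧ ◇¬q) holds vacuously. ✓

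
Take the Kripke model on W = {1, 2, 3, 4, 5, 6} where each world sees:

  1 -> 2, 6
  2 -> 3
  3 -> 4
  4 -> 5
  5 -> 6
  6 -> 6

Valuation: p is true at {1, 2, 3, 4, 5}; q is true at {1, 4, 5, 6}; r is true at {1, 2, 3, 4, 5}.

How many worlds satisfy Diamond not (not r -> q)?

0

1: successors {2, 6}; not (not r -> q) there: 2:F, 6:F. ✗
2: successors {3}; not (not r -> q) there: 3:F. ✗
3: successors {4}; not (not r -> q) there: 4:F. ✗
4: successors {5}; not (not r -> q) there: 5:F. ✗
5: successors {6}; not (not r -> q) there: 6:F. ✗
6: successors {6}; not (not r -> q) there: 6:F. ✗
Satisfying worlds: ∅.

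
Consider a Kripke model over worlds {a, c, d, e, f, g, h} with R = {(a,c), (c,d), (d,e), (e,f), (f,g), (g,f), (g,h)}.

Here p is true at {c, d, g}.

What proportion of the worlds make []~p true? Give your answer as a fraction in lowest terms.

4/7

a: successors {c}; ~p there: c:F. ✗
c: successors {d}; ~p there: d:F. ✗
d: successors {e}; ~p there: e:T. ✓
e: successors {f}; ~p there: f:T. ✓
f: successors {g}; ~p there: g:F. ✗
g: successors {f, h}; ~p there: f:T, h:T. ✓
h: no successors, so []~p holds vacuously. ✓
That's 4 of 7 worlds, so 4/7.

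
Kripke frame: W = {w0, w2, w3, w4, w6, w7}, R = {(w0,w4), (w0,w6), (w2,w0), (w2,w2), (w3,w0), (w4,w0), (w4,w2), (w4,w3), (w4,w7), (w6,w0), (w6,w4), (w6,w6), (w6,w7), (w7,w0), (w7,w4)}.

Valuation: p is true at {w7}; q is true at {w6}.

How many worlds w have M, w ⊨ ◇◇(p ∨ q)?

6

w0: successors {w4, w6}; ◇(p ∨ q) there: w4:T, w6:T. ✓
w2: successors {w0, w2}; ◇(p ∨ q) there: w0:T, w2:F. ✓
w3: successors {w0}; ◇(p ∨ q) there: w0:T. ✓
w4: successors {w0, w2, w3, w7}; ◇(p ∨ q) there: w0:T, w2:F, w3:F, w7:F. ✓
w6: successors {w0, w4, w6, w7}; ◇(p ∨ q) there: w0:T, w4:T, w6:T, w7:F. ✓
w7: successors {w0, w4}; ◇(p ∨ q) there: w0:T, w4:T. ✓
Satisfying worlds: {w0, w2, w3, w4, w6, w7}.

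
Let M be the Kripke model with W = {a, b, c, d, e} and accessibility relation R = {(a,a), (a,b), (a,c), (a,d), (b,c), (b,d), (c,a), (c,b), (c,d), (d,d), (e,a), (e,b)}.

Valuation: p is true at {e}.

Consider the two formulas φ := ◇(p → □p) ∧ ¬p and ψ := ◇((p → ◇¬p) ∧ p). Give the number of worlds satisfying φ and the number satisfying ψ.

For ◇(p → □p) ∧ ¬p:
a: ◇(p → □p) is T, ¬p is T. ✓
b: ◇(p → □p) is T, ¬p is T. ✓
c: ◇(p → □p) is T, ¬p is T. ✓
d: ◇(p → □p) is T, ¬p is T. ✓
e: ◇(p → □p) is T, ¬p is F. ✗
— 4 worlds.
For ◇((p → ◇¬p) ∧ p):
a: successors {a, b, c, d}; (p → ◇¬p) ∧ p there: a:F, b:F, c:F, d:F. ✗
b: successors {c, d}; (p → ◇¬p) ∧ p there: c:F, d:F. ✗
c: successors {a, b, d}; (p → ◇¬p) ∧ p there: a:F, b:F, d:F. ✗
d: successors {d}; (p → ◇¬p) ∧ p there: d:F. ✗
e: successors {a, b}; (p → ◇¬p) ∧ p there: a:F, b:F. ✗
— 0 worlds.

4 and 0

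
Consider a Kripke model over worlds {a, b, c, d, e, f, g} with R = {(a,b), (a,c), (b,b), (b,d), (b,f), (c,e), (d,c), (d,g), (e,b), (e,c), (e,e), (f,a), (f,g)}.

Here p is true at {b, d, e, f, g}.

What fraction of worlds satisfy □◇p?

5/7

a: successors {b, c}; ◇p there: b:T, c:T. ✓
b: successors {b, d, f}; ◇p there: b:T, d:T, f:T. ✓
c: successors {e}; ◇p there: e:T. ✓
d: successors {c, g}; ◇p there: c:T, g:F. ✗
e: successors {b, c, e}; ◇p there: b:T, c:T, e:T. ✓
f: successors {a, g}; ◇p there: a:T, g:F. ✗
g: no successors, so □◇p holds vacuously. ✓
That's 5 of 7 worlds, so 5/7.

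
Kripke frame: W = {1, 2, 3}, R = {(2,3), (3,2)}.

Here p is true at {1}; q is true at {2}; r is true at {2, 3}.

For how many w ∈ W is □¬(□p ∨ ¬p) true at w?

1: no successors, so □¬(□p ∨ ¬p) holds vacuously. ✓
2: successors {3}; ¬(□p ∨ ¬p) there: 3:F. ✗
3: successors {2}; ¬(□p ∨ ¬p) there: 2:F. ✗
Satisfying worlds: {1}.

1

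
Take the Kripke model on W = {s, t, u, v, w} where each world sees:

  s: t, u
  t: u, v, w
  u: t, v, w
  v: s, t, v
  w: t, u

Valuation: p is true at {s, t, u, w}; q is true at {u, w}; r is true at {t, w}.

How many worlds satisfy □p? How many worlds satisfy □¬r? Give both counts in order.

2 and 0

For □p:
s: successors {t, u}; p there: t:T, u:T. ✓
t: successors {u, v, w}; p there: u:T, v:F, w:T. ✗
u: successors {t, v, w}; p there: t:T, v:F, w:T. ✗
v: successors {s, t, v}; p there: s:T, t:T, v:F. ✗
w: successors {t, u}; p there: t:T, u:T. ✓
— 2 worlds.
For □¬r:
s: successors {t, u}; ¬r there: t:F, u:T. ✗
t: successors {u, v, w}; ¬r there: u:T, v:T, w:F. ✗
u: successors {t, v, w}; ¬r there: t:F, v:T, w:F. ✗
v: successors {s, t, v}; ¬r there: s:T, t:F, v:T. ✗
w: successors {t, u}; ¬r there: t:F, u:T. ✗
— 0 worlds.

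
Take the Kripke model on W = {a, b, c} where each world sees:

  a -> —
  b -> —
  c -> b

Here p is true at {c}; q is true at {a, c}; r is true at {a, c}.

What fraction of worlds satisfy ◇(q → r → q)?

1/3

a: no successors, so ◇(q → r → q) fails. ✗
b: no successors, so ◇(q → r → q) fails. ✗
c: successors {b}; q → r → q there: b:T. ✓
That's 1 of 3 worlds, so 1/3.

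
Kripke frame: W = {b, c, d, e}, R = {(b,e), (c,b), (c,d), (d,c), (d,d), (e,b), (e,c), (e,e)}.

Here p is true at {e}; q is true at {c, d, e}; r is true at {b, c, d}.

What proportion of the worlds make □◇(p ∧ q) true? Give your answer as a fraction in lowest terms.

b: successors {e}; ◇(p ∧ q) there: e:T. ✓
c: successors {b, d}; ◇(p ∧ q) there: b:T, d:F. ✗
d: successors {c, d}; ◇(p ∧ q) there: c:F, d:F. ✗
e: successors {b, c, e}; ◇(p ∧ q) there: b:T, c:F, e:T. ✗
That's 1 of 4 worlds, so 1/4.

1/4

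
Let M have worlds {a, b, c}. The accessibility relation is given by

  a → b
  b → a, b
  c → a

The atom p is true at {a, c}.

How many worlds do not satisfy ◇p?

1

a: successors {b}; p there: b:F. ✗
b: successors {a, b}; p there: a:T, b:F. ✓
c: successors {a}; p there: a:T. ✓
Satisfying worlds: {b, c}.
So ◇p fails at the other 1 world.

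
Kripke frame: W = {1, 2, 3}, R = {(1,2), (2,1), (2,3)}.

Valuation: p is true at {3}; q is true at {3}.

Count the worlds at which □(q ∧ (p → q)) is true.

1: successors {2}; q ∧ (p → q) there: 2:F. ✗
2: successors {1, 3}; q ∧ (p → q) there: 1:F, 3:T. ✗
3: no successors, so □(q ∧ (p → q)) holds vacuously. ✓
Satisfying worlds: {3}.

1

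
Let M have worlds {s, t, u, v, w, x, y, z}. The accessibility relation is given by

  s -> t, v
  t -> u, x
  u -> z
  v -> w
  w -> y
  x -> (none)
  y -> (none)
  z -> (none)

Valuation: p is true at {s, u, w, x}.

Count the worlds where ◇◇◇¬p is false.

s: successors {t, v}; ◇◇¬p there: t:T, v:T. ✓
t: successors {u, x}; ◇◇¬p there: u:F, x:F. ✗
u: successors {z}; ◇◇¬p there: z:F. ✗
v: successors {w}; ◇◇¬p there: w:F. ✗
w: successors {y}; ◇◇¬p there: y:F. ✗
x: no successors, so ◇◇◇¬p fails. ✗
y: no successors, so ◇◇◇¬p fails. ✗
z: no successors, so ◇◇◇¬p fails. ✗
Satisfying worlds: {s}.
So ◇◇◇¬p fails at the other 7 worlds.

7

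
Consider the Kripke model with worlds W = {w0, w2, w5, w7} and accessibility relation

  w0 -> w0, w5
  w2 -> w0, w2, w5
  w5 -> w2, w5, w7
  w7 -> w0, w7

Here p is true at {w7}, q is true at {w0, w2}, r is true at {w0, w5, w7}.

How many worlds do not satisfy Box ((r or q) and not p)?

2

w0: successors {w0, w5}; (r or q) and not p there: w0:T, w5:T. ✓
w2: successors {w0, w2, w5}; (r or q) and not p there: w0:T, w2:T, w5:T. ✓
w5: successors {w2, w5, w7}; (r or q) and not p there: w2:T, w5:T, w7:F. ✗
w7: successors {w0, w7}; (r or q) and not p there: w0:T, w7:F. ✗
Satisfying worlds: {w0, w2}.
So Box ((r or q) and not p) fails at the other 2 worlds.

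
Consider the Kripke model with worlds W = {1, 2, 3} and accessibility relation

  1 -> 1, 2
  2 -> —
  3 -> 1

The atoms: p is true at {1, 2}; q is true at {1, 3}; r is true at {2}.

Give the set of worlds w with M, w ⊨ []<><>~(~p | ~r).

1: successors {1, 2}; <><>~(~p | ~r) there: 1:T, 2:F. ✗
2: no successors, so []<><>~(~p | ~r) holds vacuously. ✓
3: successors {1}; <><>~(~p | ~r) there: 1:T. ✓

{2, 3}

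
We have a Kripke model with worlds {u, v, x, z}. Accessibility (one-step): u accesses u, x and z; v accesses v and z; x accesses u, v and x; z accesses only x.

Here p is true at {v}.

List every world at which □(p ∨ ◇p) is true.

u: successors {u, x, z}; p ∨ ◇p there: u:F, x:T, z:F. ✗
v: successors {v, z}; p ∨ ◇p there: v:T, z:F. ✗
x: successors {u, v, x}; p ∨ ◇p there: u:F, v:T, x:T. ✗
z: successors {x}; p ∨ ◇p there: x:T. ✓

{z}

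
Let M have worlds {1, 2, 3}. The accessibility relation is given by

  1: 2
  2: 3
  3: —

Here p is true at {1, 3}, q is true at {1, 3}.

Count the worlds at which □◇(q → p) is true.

2

1: successors {2}; ◇(q → p) there: 2:T. ✓
2: successors {3}; ◇(q → p) there: 3:F. ✗
3: no successors, so □◇(q → p) holds vacuously. ✓
Satisfying worlds: {1, 3}.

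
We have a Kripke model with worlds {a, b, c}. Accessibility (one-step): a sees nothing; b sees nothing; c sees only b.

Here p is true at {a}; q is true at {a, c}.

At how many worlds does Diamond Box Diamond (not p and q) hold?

a: no successors, so Diamond Box Diamond (not p and q) fails. ✗
b: no successors, so Diamond Box Diamond (not p and q) fails. ✗
c: successors {b}; Box Diamond (not p and q) there: b:T. ✓
Satisfying worlds: {c}.

1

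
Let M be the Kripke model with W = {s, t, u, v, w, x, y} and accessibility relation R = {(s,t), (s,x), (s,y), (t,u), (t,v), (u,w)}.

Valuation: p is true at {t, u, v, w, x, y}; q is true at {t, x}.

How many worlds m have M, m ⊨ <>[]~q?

s: successors {t, x, y}; []~q there: t:T, x:T, y:T. ✓
t: successors {u, v}; []~q there: u:T, v:T. ✓
u: successors {w}; []~q there: w:T. ✓
v: no successors, so <>[]~q fails. ✗
w: no successors, so <>[]~q fails. ✗
x: no successors, so <>[]~q fails. ✗
y: no successors, so <>[]~q fails. ✗
Satisfying worlds: {s, t, u}.

3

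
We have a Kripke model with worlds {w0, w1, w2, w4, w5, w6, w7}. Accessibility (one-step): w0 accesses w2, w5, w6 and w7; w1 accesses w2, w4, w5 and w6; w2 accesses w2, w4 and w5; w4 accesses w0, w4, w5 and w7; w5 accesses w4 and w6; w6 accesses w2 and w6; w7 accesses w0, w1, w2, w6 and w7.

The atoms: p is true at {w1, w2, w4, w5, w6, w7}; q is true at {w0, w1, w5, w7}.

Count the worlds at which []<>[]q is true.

w0: successors {w2, w5, w6, w7}; <>[]q there: w2:F, w5:F, w6:F, w7:F. ✗
w1: successors {w2, w4, w5, w6}; <>[]q there: w2:F, w4:F, w5:F, w6:F. ✗
w2: successors {w2, w4, w5}; <>[]q there: w2:F, w4:F, w5:F. ✗
w4: successors {w0, w4, w5, w7}; <>[]q there: w0:F, w4:F, w5:F, w7:F. ✗
w5: successors {w4, w6}; <>[]q there: w4:F, w6:F. ✗
w6: successors {w2, w6}; <>[]q there: w2:F, w6:F. ✗
w7: successors {w0, w1, w2, w6, w7}; <>[]q there: w0:F, w1:F, w2:F, w6:F, w7:F. ✗
Satisfying worlds: ∅.

0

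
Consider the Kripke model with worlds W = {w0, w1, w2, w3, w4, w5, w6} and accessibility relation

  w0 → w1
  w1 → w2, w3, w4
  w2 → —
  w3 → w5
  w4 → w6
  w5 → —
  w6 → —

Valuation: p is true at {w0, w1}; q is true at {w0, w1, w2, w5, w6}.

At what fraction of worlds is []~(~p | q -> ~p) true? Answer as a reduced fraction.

w0: successors {w1}; ~(~p | q -> ~p) there: w1:T. ✓
w1: successors {w2, w3, w4}; ~(~p | q -> ~p) there: w2:F, w3:F, w4:F. ✗
w2: no successors, so []~(~p | q -> ~p) holds vacuously. ✓
w3: successors {w5}; ~(~p | q -> ~p) there: w5:F. ✗
w4: successors {w6}; ~(~p | q -> ~p) there: w6:F. ✗
w5: no successors, so []~(~p | q -> ~p) holds vacuously. ✓
w6: no successors, so []~(~p | q -> ~p) holds vacuously. ✓
That's 4 of 7 worlds, so 4/7.

4/7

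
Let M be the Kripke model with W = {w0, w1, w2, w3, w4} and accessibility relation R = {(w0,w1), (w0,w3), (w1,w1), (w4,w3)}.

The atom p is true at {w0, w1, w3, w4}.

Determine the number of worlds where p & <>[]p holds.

w0: p is T, <>[]p is T. ✓
w1: p is T, <>[]p is T. ✓
w2: p is F, <>[]p is F. ✗
w3: p is T, <>[]p is F. ✗
w4: p is T, <>[]p is T. ✓
Satisfying worlds: {w0, w1, w4}.

3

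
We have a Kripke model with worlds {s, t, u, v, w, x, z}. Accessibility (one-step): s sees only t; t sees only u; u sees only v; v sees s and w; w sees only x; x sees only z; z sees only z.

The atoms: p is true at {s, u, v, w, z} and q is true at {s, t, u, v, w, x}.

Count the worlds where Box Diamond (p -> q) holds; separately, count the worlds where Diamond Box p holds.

4 and 6

For Box Diamond (p -> q):
s: successors {t}; Diamond (p -> q) there: t:T. ✓
t: successors {u}; Diamond (p -> q) there: u:T. ✓
u: successors {v}; Diamond (p -> q) there: v:T. ✓
v: successors {s, w}; Diamond (p -> q) there: s:T, w:T. ✓
w: successors {x}; Diamond (p -> q) there: x:F. ✗
x: successors {z}; Diamond (p -> q) there: z:F. ✗
z: successors {z}; Diamond (p -> q) there: z:F. ✗
— 4 worlds.
For Diamond Box p:
s: successors {t}; Box p there: t:T. ✓
t: successors {u}; Box p there: u:T. ✓
u: successors {v}; Box p there: v:T. ✓
v: successors {s, w}; Box p there: s:F, w:F. ✗
w: successors {x}; Box p there: x:T. ✓
x: successors {z}; Box p there: z:T. ✓
z: successors {z}; Box p there: z:T. ✓
— 6 worlds.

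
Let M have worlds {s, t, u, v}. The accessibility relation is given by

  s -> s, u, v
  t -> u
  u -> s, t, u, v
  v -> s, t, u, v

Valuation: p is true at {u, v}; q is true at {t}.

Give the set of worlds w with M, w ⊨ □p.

{t}

s: successors {s, u, v}; p there: s:F, u:T, v:T. ✗
t: successors {u}; p there: u:T. ✓
u: successors {s, t, u, v}; p there: s:F, t:F, u:T, v:T. ✗
v: successors {s, t, u, v}; p there: s:F, t:F, u:T, v:T. ✗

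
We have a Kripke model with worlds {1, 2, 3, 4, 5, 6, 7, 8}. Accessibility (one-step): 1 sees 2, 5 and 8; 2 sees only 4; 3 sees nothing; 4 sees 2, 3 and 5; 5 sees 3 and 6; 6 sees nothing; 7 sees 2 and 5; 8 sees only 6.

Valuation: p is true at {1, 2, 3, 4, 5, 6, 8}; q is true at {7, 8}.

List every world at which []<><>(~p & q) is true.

1: successors {2, 5, 8}; <><>(~p & q) there: 2:F, 5:F, 8:F. ✗
2: successors {4}; <><>(~p & q) there: 4:F. ✗
3: no successors, so []<><>(~p & q) holds vacuously. ✓
4: successors {2, 3, 5}; <><>(~p & q) there: 2:F, 3:F, 5:F. ✗
5: successors {3, 6}; <><>(~p & q) there: 3:F, 6:F. ✗
6: no successors, so []<><>(~p & q) holds vacuously. ✓
7: successors {2, 5}; <><>(~p & q) there: 2:F, 5:F. ✗
8: successors {6}; <><>(~p & q) there: 6:F. ✗

{3, 6}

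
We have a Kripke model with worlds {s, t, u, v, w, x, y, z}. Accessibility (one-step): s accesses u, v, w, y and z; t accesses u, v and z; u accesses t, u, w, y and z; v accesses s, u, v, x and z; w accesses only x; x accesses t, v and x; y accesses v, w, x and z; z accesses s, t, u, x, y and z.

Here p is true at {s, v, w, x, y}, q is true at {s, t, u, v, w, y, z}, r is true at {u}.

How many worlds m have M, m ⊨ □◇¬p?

5

s: successors {u, v, w, y, z}; ◇¬p there: u:T, v:T, w:F, y:T, z:T. ✗
t: successors {u, v, z}; ◇¬p there: u:T, v:T, z:T. ✓
u: successors {t, u, w, y, z}; ◇¬p there: t:T, u:T, w:F, y:T, z:T. ✗
v: successors {s, u, v, x, z}; ◇¬p there: s:T, u:T, v:T, x:T, z:T. ✓
w: successors {x}; ◇¬p there: x:T. ✓
x: successors {t, v, x}; ◇¬p there: t:T, v:T, x:T. ✓
y: successors {v, w, x, z}; ◇¬p there: v:T, w:F, x:T, z:T. ✗
z: successors {s, t, u, x, y, z}; ◇¬p there: s:T, t:T, u:T, x:T, y:T, z:T. ✓
Satisfying worlds: {t, v, w, x, z}.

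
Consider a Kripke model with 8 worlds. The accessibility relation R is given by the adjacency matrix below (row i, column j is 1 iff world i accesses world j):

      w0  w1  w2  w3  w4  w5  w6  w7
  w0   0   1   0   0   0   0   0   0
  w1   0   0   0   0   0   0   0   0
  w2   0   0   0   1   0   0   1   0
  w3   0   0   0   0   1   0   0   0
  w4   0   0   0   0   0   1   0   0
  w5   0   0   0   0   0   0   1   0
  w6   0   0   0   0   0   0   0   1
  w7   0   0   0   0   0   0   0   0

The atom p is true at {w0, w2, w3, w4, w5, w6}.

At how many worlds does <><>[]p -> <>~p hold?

5

w0: <><>[]p is F, <>~p is T. ✓
w1: <><>[]p is F, <>~p is F. ✓
w2: <><>[]p is T, <>~p is F. ✗
w3: <><>[]p is T, <>~p is F. ✗
w4: <><>[]p is F, <>~p is F. ✓
w5: <><>[]p is T, <>~p is F. ✗
w6: <><>[]p is F, <>~p is T. ✓
w7: <><>[]p is F, <>~p is F. ✓
Satisfying worlds: {w0, w1, w4, w6, w7}.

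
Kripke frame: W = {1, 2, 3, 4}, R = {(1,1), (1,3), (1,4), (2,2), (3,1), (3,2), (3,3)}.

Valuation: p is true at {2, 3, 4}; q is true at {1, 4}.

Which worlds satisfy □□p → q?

1: □□p is F, q is T. ✓
2: □□p is T, q is F. ✗
3: □□p is F, q is F. ✓
4: □□p is T, q is T. ✓

{1, 3, 4}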